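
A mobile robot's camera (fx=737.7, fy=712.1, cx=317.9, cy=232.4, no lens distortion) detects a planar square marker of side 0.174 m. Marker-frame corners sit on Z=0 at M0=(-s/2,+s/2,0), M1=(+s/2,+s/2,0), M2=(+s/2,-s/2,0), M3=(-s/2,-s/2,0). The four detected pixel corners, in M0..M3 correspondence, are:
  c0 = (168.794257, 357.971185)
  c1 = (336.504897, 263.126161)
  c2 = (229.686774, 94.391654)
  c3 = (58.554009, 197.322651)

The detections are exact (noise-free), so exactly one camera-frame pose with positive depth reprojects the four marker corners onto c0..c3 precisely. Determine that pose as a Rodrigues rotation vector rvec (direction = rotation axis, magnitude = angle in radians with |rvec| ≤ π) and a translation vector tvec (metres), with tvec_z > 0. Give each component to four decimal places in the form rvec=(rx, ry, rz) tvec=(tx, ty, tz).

rvec=(0.1604, 0.0586, -0.5403) tvec=(-0.1033, -0.0018, 0.6368)

Intrinsics K: fx=737.7, fy=712.1, cx=317.9, cy=232.4
Marker side s = 0.174 m; corners in marker frame (Z=0):
  M0 = (-0.0870, +0.0870, 0)
  M1 = (+0.0870, +0.0870, 0)
  M2 = (+0.0870, -0.0870, 0)
  M3 = (-0.0870, -0.0870, 0)
Detected image corners:
  c0 = (168.794257, 357.971185) px
  c1 = (336.504897, 263.126161) px
  c2 = (229.686774, 94.391654) px
  c3 = (58.554009, 197.322651) px
Planar DLT: solve 8×8 A·h = b for H (H[2,2]=1):
  H  [+943.06301 +666.39225 +198.26620]
  H  [-602.90552 +995.11522 +230.39883]
  H  [-0.15345 +0.21438 +1.00000]
B = K⁻¹H; ‖b₁‖=1.570283, ‖b₂‖=1.570283; λ = 2/(‖b₁‖+‖b₂‖) = 0.636828, sign → tz>0 ⇒ λ=+0.636828
r₁ = λ·B[:,0] = (+0.85622,-0.50728,-0.09772); r₂ = λ·B[:,1] = (+0.51644,+0.84537,+0.13652)
r₃ = r₁×r₂ = (+0.01335,-0.16736,+0.98581); SVD([r₁ r₂ r₃]) → R = UVᵀ:
  R  [+0.85622 +0.51644 +0.01335]
  R  [-0.50728 +0.84537 -0.16736]
  R  [-0.09772 +0.13652 +0.98581]
t = (-0.10328, -0.00179, +0.63683) m
tr R = 2.687397; θ = arccos((tr R − 1)/2) = 0.566660 rad = 32.467°
axis k = ((R−Rᵀ)₃₂, (R−Rᵀ)₁₃, (R−Rᵀ)₂₁) / (2 sinθ) = (+0.283043, +0.103454, -0.953511)
rvec = θ·k = (+0.160389, +0.058623, -0.540317)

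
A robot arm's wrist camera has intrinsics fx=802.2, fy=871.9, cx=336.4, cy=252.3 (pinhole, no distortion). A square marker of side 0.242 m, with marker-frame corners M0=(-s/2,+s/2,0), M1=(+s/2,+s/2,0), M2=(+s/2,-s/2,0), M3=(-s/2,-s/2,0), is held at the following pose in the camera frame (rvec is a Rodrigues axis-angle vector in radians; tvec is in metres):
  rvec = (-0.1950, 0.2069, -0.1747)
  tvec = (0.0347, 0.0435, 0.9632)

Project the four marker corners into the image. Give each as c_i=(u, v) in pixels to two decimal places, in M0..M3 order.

c0=(283.30, 418.94) c1=(485.07, 383.01) c2=(446.83, 165.15) c3=(256.87, 208.99)

Intrinsics K: fx=802.2, fy=871.9, cx=336.4, cy=252.3
Marker side s = 0.242 m; corners in marker frame (Z=0):
  M0 = (-0.1210, +0.1210, 0)
  M1 = (+0.1210, +0.1210, 0)
  M2 = (+0.1210, -0.1210, 0)
  M3 = (-0.1210, -0.1210, 0)
rvec = (-0.1950, 0.2069, -0.1747), |rvec| = θ = 0.33370 rad = 19.119°
Rodrigues: sinθ=0.32754, 1−cosθ=0.05516; R = I + sinθ·[k]× + (1−cosθ)·[k]×²:
    [+0.96368 +0.15149 +0.21996]
    [-0.19146 +0.96604 +0.17350]
    [-0.18621 -0.20931 +0.95996]
t = (0.0347, 0.0435, 0.9632) m
M0: Pc = R·M0+t = (-0.06357, +0.18356, +0.96040); u = 802.2·(-0.06357)/0.96040 + 336.4 = 283.2980, v = 871.9·(+0.18356)/0.96040 + 252.3 = 418.9427
M1: Pc = R·M1+t = (+0.16963, +0.13722, +0.91534); u = 802.2·(+0.16963)/0.91534 + 336.4 = 485.0668, v = 871.9·(+0.13722)/0.91534 + 252.3 = 383.0117
M2: Pc = R·M2+t = (+0.13297, -0.09656, +0.96600); u = 802.2·(+0.13297)/0.96600 + 336.4 = 446.8272, v = 871.9·(-0.09656)/0.96600 + 252.3 = 165.1472
M3: Pc = R·M3+t = (-0.10023, -0.05022, +1.01106); u = 802.2·(-0.10023)/1.01106 + 336.4 = 256.8709, v = 871.9·(-0.05022)/1.01106 + 252.3 = 208.9882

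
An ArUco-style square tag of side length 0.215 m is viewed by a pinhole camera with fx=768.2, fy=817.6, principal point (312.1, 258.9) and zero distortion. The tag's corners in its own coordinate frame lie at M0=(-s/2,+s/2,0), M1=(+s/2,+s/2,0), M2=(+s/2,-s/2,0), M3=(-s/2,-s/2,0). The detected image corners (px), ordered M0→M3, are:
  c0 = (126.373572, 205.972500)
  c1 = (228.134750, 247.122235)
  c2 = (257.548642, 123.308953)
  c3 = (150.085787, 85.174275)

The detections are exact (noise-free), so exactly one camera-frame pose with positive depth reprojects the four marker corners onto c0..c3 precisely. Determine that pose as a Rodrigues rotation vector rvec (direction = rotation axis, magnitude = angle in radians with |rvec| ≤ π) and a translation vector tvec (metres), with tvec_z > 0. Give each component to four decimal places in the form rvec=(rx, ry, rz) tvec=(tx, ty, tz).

Intrinsics K: fx=768.2, fy=817.6, cx=312.1, cy=258.9
Marker side s = 0.215 m; corners in marker frame (Z=0):
  M0 = (-0.1075, +0.1075, 0)
  M1 = (+0.1075, +0.1075, 0)
  M2 = (+0.1075, -0.1075, 0)
  M3 = (-0.1075, -0.1075, 0)
Detected image corners:
  c0 = (126.373572, 205.972500) px
  c1 = (228.134750, 247.122235) px
  c2 = (257.548642, 123.308953) px
  c3 = (150.085787, 85.174275) px
Planar DLT: solve 8×8 A·h = b for H (H[2,2]=1):
  H  [+451.62144 -83.78701 +189.21710]
  H  [+154.46022 +603.01734 +166.36993]
  H  [-0.18186 +0.20733 +1.00000]
B = K⁻¹H; ‖b₁‖=0.729240, ‖b₂‖=0.729240; λ = 2/(‖b₁‖+‖b₂‖) = 1.371291, sign → tz>0 ⇒ λ=+1.371291
r₁ = λ·B[:,0] = (+0.90749,+0.33803,-0.24938); r₂ = λ·B[:,1] = (-0.26507,+0.92136,+0.28430)
r₃ = r₁×r₂ = (+0.32587,-0.19190,+0.92573); SVD([r₁ r₂ r₃]) → R = UVᵀ:
  R  [+0.90749 -0.26507 +0.32587]
  R  [+0.33803 +0.92136 -0.19190]
  R  [-0.24938 +0.28430 +0.92573]
t = (-0.21935, -0.15519, +1.37129) m
tr R = 2.754588; θ = arccos((tr R − 1)/2) = 0.500601 rad = 28.682°
axis k = ((R−Rᵀ)₃₂, (R−Rᵀ)₁₃, (R−Rᵀ)₂₁) / (2 sinθ) = (+0.496093, +0.599282, +0.628293)
rvec = θ·k = (+0.248345, +0.300001, +0.314524)

rvec=(0.2483, 0.3000, 0.3145) tvec=(-0.2194, -0.1552, 1.3713)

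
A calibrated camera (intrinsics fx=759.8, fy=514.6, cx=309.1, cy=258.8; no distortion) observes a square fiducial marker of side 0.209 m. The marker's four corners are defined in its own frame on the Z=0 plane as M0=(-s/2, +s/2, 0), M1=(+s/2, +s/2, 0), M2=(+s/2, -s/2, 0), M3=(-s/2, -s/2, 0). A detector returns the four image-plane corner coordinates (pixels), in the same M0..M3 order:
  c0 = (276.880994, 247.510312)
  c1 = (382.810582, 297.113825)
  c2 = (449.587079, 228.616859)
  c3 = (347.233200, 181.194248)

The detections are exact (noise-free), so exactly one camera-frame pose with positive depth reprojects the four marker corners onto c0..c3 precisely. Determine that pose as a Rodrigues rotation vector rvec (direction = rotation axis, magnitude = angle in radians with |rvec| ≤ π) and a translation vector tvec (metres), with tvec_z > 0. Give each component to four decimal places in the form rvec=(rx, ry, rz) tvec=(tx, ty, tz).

rvec=(-0.2316, -0.0392, 0.6056) tvec=(0.0919, -0.0511, 1.2576)

Intrinsics K: fx=759.8, fy=514.6, cx=309.1, cy=258.8
Marker side s = 0.209 m; corners in marker frame (Z=0):
  M0 = (-0.1045, +0.1045, 0)
  M1 = (+0.1045, +0.1045, 0)
  M2 = (+0.1045, -0.1045, 0)
  M3 = (-0.1045, -0.1045, 0)
Detected image corners:
  c0 = (276.880994, 247.510312) px
  c1 = (382.810582, 297.113825) px
  c2 = (449.587079, 228.616859) px
  c3 = (347.233200, 181.194248) px
Planar DLT: solve 8×8 A·h = b for H (H[2,2]=1):
  H  [+489.08919 -393.84963 +364.64001]
  H  [+226.10080 +279.40845 +237.90978]
  H  [-0.02481 -0.18062 +1.00000]
B = K⁻¹H; ‖b₁‖=0.795137, ‖b₂‖=0.795137; λ = 2/(‖b₁‖+‖b₂‖) = 1.257646, sign → tz>0 ⇒ λ=+1.257646
r₁ = λ·B[:,0] = (+0.82225,+0.56827,-0.03121); r₂ = λ·B[:,1] = (-0.55950,+0.79709,-0.22715)
r₃ = r₁×r₂ = (-0.10421,+0.20424,+0.97336); SVD([r₁ r₂ r₃]) → R = UVᵀ:
  R  [+0.82225 -0.55950 -0.10421]
  R  [+0.56827 +0.79709 +0.20424]
  R  [-0.03121 -0.22715 +0.97336]
t = (+0.09193, -0.05105, +1.25765) m
tr R = 2.592704; θ = arccos((tr R − 1)/2) = 0.649557 rad = 37.217°
axis k = ((R−Rᵀ)₃₂, (R−Rᵀ)₁₃, (R−Rᵀ)₂₁) / (2 sinθ) = (-0.356621, -0.060351, +0.932298)
rvec = θ·k = (-0.231645, -0.039201, +0.605581)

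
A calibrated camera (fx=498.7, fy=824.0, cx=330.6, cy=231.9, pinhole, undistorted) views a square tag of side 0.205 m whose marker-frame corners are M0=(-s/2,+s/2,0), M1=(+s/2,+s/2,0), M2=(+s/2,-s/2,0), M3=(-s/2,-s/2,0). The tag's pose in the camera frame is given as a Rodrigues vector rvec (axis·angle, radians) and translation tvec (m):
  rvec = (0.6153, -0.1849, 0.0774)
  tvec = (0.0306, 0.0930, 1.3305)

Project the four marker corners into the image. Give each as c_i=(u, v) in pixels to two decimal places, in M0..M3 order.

c0=(300.38, 337.09) c1=(372.41, 336.16) c2=(386.21, 239.10) c3=(307.95, 237.01)

Intrinsics K: fx=498.7, fy=824.0, cx=330.6, cy=231.9
Marker side s = 0.205 m; corners in marker frame (Z=0):
  M0 = (-0.1025, +0.1025, 0)
  M1 = (+0.1025, +0.1025, 0)
  M2 = (+0.1025, -0.1025, 0)
  M3 = (-0.1025, -0.1025, 0)
rvec = (0.6153, -0.1849, 0.0774), |rvec| = θ = 0.64713 rad = 37.078°
Rodrigues: sinθ=0.60290, 1−cosθ=0.20218; R = I + sinθ·[k]× + (1−cosθ)·[k]×²:
    [+0.98060 -0.12704 -0.14927]
    [+0.01718 +0.81433 -0.58015]
    [+0.19525 +0.56634 +0.80071]
t = (0.0306, 0.0930, 1.3305) m
M0: Pc = R·M0+t = (-0.08293, +0.17471, +1.36854); u = 498.7·(-0.08293)/1.36854 + 330.6 = 300.3789, v = 824.0·(+0.17471)/1.36854 + 231.9 = 337.0917
M1: Pc = R·M1+t = (+0.11809, +0.17823, +1.40856); u = 498.7·(+0.11809)/1.40856 + 330.6 = 372.4098, v = 824.0·(+0.17823)/1.40856 + 231.9 = 336.1631
M2: Pc = R·M2+t = (+0.14413, +0.01129, +1.29246); u = 498.7·(+0.14413)/1.29246 + 330.6 = 386.2140, v = 824.0·(+0.01129)/1.29246 + 231.9 = 239.0997
M3: Pc = R·M3+t = (-0.05689, +0.00777, +1.25244); u = 498.7·(-0.05689)/1.25244 + 330.6 = 307.9472, v = 824.0·(+0.00777)/1.25244 + 231.9 = 237.0123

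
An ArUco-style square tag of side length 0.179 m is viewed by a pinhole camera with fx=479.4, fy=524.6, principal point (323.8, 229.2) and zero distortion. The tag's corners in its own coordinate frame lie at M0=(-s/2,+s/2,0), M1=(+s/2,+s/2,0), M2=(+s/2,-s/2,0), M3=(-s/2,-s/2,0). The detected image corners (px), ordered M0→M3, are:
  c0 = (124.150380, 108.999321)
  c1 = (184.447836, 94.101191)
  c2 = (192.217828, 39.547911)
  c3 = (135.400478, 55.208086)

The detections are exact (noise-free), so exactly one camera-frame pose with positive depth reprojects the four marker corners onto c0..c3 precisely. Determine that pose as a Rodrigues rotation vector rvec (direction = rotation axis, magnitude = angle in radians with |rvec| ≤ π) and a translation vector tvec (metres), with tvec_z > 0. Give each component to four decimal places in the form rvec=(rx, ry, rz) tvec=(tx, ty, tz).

rvec=(-0.4809, 0.2666, -0.0835) tvec=(-0.4453, -0.3834, 1.2934)

Intrinsics K: fx=479.4, fy=524.6, cx=323.8, cy=229.2
Marker side s = 0.179 m; corners in marker frame (Z=0):
  M0 = (-0.0895, +0.0895, 0)
  M1 = (+0.0895, +0.0895, 0)
  M2 = (+0.0895, -0.0895, 0)
  M3 = (-0.0895, -0.0895, 0)
Detected image corners:
  c0 = (124.150380, 108.999321) px
  c1 = (184.447836, 94.101191) px
  c2 = (192.217828, 39.547911) px
  c3 = (135.400478, 55.208086) px
Planar DLT: solve 8×8 A·h = b for H (H[2,2]=1):
  H  [+298.11286 -110.75665 +158.73492]
  H  [-98.86793 +275.69788 +73.71161]
  H  [-0.18050 -0.36133 +1.00000]
B = K⁻¹H; ‖b₁‖=0.773157, ‖b₂‖=0.773157; λ = 2/(‖b₁‖+‖b₂‖) = 1.293399, sign → tz>0 ⇒ λ=+1.293399
r₁ = λ·B[:,0] = (+0.96198,-0.14176,-0.23346); r₂ = λ·B[:,1] = (+0.01684,+0.88392,-0.46734)
r₃ = r₁×r₂ = (+0.27261,+0.44564,+0.85269); SVD([r₁ r₂ r₃]) → R = UVᵀ:
  R  [+0.96198 +0.01684 +0.27261]
  R  [-0.14176 +0.88392 +0.44564]
  R  [-0.23346 -0.46734 +0.85269]
t = (-0.44534, -0.38336, +1.29340) m
tr R = 2.698589; θ = arccos((tr R − 1)/2) = 0.556149 rad = 31.865°
axis k = ((R−Rᵀ)₃₂, (R−Rᵀ)₁₃, (R−Rᵀ)₂₁) / (2 sinθ) = (-0.864701, +0.479301, -0.150212)
rvec = θ·k = (-0.480902, +0.266562, -0.083540)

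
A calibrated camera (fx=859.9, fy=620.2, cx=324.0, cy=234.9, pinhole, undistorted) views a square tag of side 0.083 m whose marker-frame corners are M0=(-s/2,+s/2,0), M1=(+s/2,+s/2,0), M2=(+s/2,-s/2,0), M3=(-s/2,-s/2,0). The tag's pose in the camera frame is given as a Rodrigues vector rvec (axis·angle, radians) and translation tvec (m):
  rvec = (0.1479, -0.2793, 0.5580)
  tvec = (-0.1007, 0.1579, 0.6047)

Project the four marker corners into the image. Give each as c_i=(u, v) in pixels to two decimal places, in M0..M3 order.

c0=(97.29, 414.18) c1=(199.91, 448.54) c2=(261.63, 380.07) c3=(160.72, 342.51)

Intrinsics K: fx=859.9, fy=620.2, cx=324.0, cy=234.9
Marker side s = 0.083 m; corners in marker frame (Z=0):
  M0 = (-0.0415, +0.0415, 0)
  M1 = (+0.0415, +0.0415, 0)
  M2 = (+0.0415, -0.0415, 0)
  M3 = (-0.0415, -0.0415, 0)
rvec = (0.1479, -0.2793, 0.5580), |rvec| = θ = 0.64129 rad = 36.743°
Rodrigues: sinθ=0.59823, 1−cosθ=0.19867; R = I + sinθ·[k]× + (1−cosθ)·[k]×²:
    [+0.81189 -0.54049 -0.22068]
    [+0.50058 +0.83901 -0.21326]
    [+0.30042 +0.06268 +0.95175]
t = (-0.1007, 0.1579, 0.6047) m
M0: Pc = R·M0+t = (-0.15682, +0.17195, +0.59483); u = 859.9·(-0.15682)/0.59483 + 324.0 = 97.2932, v = 620.2·(+0.17195)/0.59483 + 234.9 = 414.1775
M1: Pc = R·M1+t = (-0.08944, +0.21349, +0.61977); u = 859.9·(-0.08944)/0.61977 + 324.0 = 199.9108, v = 620.2·(+0.21349)/0.61977 + 234.9 = 448.5417
M2: Pc = R·M2+t = (-0.04458, +0.14385, +0.61457); u = 859.9·(-0.04458)/0.61457 + 324.0 = 261.6292, v = 620.2·(+0.14385)/0.61457 + 234.9 = 380.0737
M3: Pc = R·M3+t = (-0.11196, +0.10231, +0.58963); u = 859.9·(-0.11196)/0.58963 + 324.0 = 160.7162, v = 620.2·(+0.10231)/0.58963 + 234.9 = 342.5109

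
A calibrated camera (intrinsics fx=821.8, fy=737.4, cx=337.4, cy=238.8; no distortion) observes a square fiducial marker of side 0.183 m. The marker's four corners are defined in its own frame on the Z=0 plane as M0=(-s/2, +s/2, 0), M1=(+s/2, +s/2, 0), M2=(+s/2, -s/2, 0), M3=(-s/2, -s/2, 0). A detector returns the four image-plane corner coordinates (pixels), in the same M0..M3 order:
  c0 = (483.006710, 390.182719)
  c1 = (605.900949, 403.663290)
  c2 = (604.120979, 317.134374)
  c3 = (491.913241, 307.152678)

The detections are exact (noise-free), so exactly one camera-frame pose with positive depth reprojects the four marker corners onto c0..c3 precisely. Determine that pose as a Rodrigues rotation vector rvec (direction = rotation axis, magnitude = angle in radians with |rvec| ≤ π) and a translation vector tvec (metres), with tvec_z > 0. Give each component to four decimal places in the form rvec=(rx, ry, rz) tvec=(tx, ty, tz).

rvec=(-0.7465, 0.1668, 0.1560) tvec=(0.3335, 0.2031, 1.3173)

Intrinsics K: fx=821.8, fy=737.4, cx=337.4, cy=238.8
Marker side s = 0.183 m; corners in marker frame (Z=0):
  M0 = (-0.0915, +0.0915, 0)
  M1 = (+0.0915, +0.0915, 0)
  M2 = (+0.0915, -0.0915, 0)
  M3 = (-0.0915, -0.0915, 0)
Detected image corners:
  c0 = (483.006710, 390.182719) px
  c1 = (605.900949, 403.663290) px
  c2 = (604.120979, 317.134374) px
  c3 = (491.913241, 307.152678) px
Planar DLT: solve 8×8 A·h = b for H (H[2,2]=1):
  H  [+555.73358 -293.82884 +545.47758]
  H  [+8.31392 +285.33878 +352.50430]
  H  [-0.15613 -0.50151 +1.00000]
B = K⁻¹H; ‖b₁‖=0.759145, ‖b₂‖=0.759145; λ = 2/(‖b₁‖+‖b₂‖) = 1.317272, sign → tz>0 ⇒ λ=+1.317272
r₁ = λ·B[:,0] = (+0.97523,+0.08145,-0.20566); r₂ = λ·B[:,1] = (-0.19976,+0.72366,-0.66062)
r₃ = r₁×r₂ = (+0.09502,+0.68534,+0.72200); SVD([r₁ r₂ r₃]) → R = UVᵀ:
  R  [+0.97523 -0.19976 +0.09502]
  R  [+0.08145 +0.72366 +0.68534]
  R  [-0.20566 -0.66062 +0.72200]
t = (+0.33353, +0.20312, +1.31727) m
tr R = 2.420886; θ = arccos((tr R − 1)/2) = 0.780669 rad = 44.729°
axis k = ((R−Rᵀ)₃₂, (R−Rᵀ)₁₃, (R−Rᵀ)₂₁) / (2 sinθ) = (-0.956268, +0.213625, +0.199792)
rvec = θ·k = (-0.746528, +0.166770, +0.155971)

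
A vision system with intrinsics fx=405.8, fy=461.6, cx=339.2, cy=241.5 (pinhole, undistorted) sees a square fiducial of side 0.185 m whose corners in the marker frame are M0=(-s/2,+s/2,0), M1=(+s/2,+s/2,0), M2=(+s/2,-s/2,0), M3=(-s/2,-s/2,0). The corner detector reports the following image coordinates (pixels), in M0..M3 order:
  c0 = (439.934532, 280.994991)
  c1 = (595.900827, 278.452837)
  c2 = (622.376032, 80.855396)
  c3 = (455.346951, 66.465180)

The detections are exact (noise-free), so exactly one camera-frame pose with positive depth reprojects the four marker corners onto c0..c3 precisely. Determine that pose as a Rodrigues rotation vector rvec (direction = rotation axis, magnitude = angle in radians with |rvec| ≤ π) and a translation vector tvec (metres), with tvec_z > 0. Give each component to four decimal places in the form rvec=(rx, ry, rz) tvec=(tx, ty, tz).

Intrinsics K: fx=405.8, fy=461.6, cx=339.2, cy=241.5
Marker side s = 0.185 m; corners in marker frame (Z=0):
  M0 = (-0.0925, +0.0925, 0)
  M1 = (+0.0925, +0.0925, 0)
  M2 = (+0.0925, -0.0925, 0)
  M3 = (-0.0925, -0.0925, 0)
Detected image corners:
  c0 = (439.934532, 280.994991) px
  c1 = (595.900827, 278.452837) px
  c2 = (622.376032, 80.855396) px
  c3 = (455.346951, 66.465180) px
Planar DLT: solve 8×8 A·h = b for H (H[2,2]=1):
  H  [+1099.99832 +110.84234 +531.20271]
  H  [+106.53238 +1187.35102 +180.87316]
  H  [+0.43191 +0.42629 +1.00000]
B = K⁻¹H; ‖b₁‖=2.389037, ‖b₂‖=2.389037; λ = 2/(‖b₁‖+‖b₂‖) = 0.418579, sign → tz>0 ⇒ λ=+0.418579
r₁ = λ·B[:,0] = (+0.98352,+0.00202,+0.18079); r₂ = λ·B[:,1] = (-0.03482,+0.98334,+0.17844)
r₃ = r₁×r₂ = (-0.17742,-0.18179,+0.96720); SVD([r₁ r₂ r₃]) → R = UVᵀ:
  R  [+0.98352 -0.03482 -0.17742]
  R  [+0.00202 +0.98334 -0.18179]
  R  [+0.18079 +0.17844 +0.96720]
t = (+0.19805, -0.05498, +0.41858) m
tr R = 2.934056; θ = arccos((tr R − 1)/2) = 0.257507 rad = 14.754°
axis k = ((R−Rᵀ)₃₂, (R−Rᵀ)₁₃, (R−Rᵀ)₂₁) / (2 sinθ) = (+0.707236, -0.703268, +0.072322)
rvec = θ·k = (+0.182119, -0.181097, +0.018623)

rvec=(0.1821, -0.1811, 0.0186) tvec=(0.1980, -0.0550, 0.4186)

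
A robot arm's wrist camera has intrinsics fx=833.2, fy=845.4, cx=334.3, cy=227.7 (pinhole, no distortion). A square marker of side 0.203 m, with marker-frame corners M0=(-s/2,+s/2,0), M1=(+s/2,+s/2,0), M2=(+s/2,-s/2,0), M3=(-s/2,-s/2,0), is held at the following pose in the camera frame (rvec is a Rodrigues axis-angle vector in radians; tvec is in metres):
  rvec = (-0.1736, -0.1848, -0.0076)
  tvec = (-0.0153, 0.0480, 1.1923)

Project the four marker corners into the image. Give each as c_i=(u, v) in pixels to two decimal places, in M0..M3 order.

Intrinsics K: fx=833.2, fy=845.4, cx=334.3, cy=227.7
Marker side s = 0.203 m; corners in marker frame (Z=0):
  M0 = (-0.1015, +0.1015, 0)
  M1 = (+0.1015, +0.1015, 0)
  M2 = (+0.1015, -0.1015, 0)
  M3 = (-0.1015, -0.1015, 0)
rvec = (-0.1736, -0.1848, -0.0076), |rvec| = θ = 0.25366 rad = 14.534°
Rodrigues: sinθ=0.25095, 1−cosθ=0.03200; R = I + sinθ·[k]× + (1−cosθ)·[k]×²:
    [+0.98299 +0.02347 -0.18217]
    [+0.00844 +0.98498 +0.17244]
    [+0.18348 -0.17105 +0.96803]
t = (-0.0153, 0.0480, 1.1923) m
M0: Pc = R·M0+t = (-0.11269, +0.14712, +1.15632); u = 833.2·(-0.11269)/1.15632 + 334.3 = 253.0991, v = 845.4·(+0.14712)/1.15632 + 227.7 = 335.2614
M1: Pc = R·M1+t = (+0.08686, +0.14883, +1.19356); u = 833.2·(+0.08686)/1.19356 + 334.3 = 394.9321, v = 845.4·(+0.14883)/1.19356 + 227.7 = 333.1178
M2: Pc = R·M2+t = (+0.08209, -0.05112, +1.22828); u = 833.2·(+0.08209)/1.22828 + 334.3 = 389.9857, v = 845.4·(-0.05112)/1.22828 + 227.7 = 192.5156
M3: Pc = R·M3+t = (-0.11746, -0.05283, +1.19104); u = 833.2·(-0.11746)/1.19104 + 334.3 = 252.1329, v = 845.4·(-0.05283)/1.19104 + 227.7 = 190.1997

c0=(253.10, 335.26) c1=(394.93, 333.12) c2=(389.99, 192.52) c3=(252.13, 190.20)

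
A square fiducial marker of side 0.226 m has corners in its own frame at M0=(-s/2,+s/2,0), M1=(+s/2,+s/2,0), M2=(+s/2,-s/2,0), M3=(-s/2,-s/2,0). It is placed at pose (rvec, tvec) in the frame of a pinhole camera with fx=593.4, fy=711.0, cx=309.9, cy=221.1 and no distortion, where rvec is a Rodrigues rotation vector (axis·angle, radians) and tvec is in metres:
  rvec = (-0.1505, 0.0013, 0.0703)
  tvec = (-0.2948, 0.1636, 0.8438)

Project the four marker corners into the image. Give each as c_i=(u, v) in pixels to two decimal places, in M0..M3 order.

c0=(12.03, 450.60) c1=(173.43, 464.61) c2=(189.73, 270.75) c3=(34.64, 257.63)

Intrinsics K: fx=593.4, fy=711.0, cx=309.9, cy=221.1
Marker side s = 0.226 m; corners in marker frame (Z=0):
  M0 = (-0.1130, +0.1130, 0)
  M1 = (+0.1130, +0.1130, 0)
  M2 = (+0.1130, -0.1130, 0)
  M3 = (-0.1130, -0.1130, 0)
rvec = (-0.1505, 0.0013, 0.0703), |rvec| = θ = 0.16611 rad = 9.518°
Rodrigues: sinθ=0.16535, 1−cosθ=0.01377; R = I + sinθ·[k]× + (1−cosθ)·[k]×²:
    [+0.99753 -0.07007 -0.00398]
    [+0.06988 +0.98624 +0.14985]
    [-0.00657 -0.14976 +0.98870]
t = (-0.2948, 0.1636, 0.8438) m
M0: Pc = R·M0+t = (-0.41544, +0.26715, +0.82762); u = 593.4·(-0.41544)/0.82762 + 309.9 = 12.0312, v = 711.0·(+0.26715)/0.82762 + 221.1 = 450.6045
M1: Pc = R·M1+t = (-0.19000, +0.28294, +0.82613); u = 593.4·(-0.19000)/0.82613 + 309.9 = 173.4279, v = 711.0·(+0.28294)/0.82613 + 221.1 = 464.6089
M2: Pc = R·M2+t = (-0.17416, +0.06005, +0.85998); u = 593.4·(-0.17416)/0.85998 + 309.9 = 189.7267, v = 711.0·(+0.06005)/0.85998 + 221.1 = 270.7486
M3: Pc = R·M3+t = (-0.39960, +0.04426, +0.86147); u = 593.4·(-0.39960)/0.86147 + 309.9 = 34.6432, v = 711.0·(+0.04426)/0.86147 + 221.1 = 257.6286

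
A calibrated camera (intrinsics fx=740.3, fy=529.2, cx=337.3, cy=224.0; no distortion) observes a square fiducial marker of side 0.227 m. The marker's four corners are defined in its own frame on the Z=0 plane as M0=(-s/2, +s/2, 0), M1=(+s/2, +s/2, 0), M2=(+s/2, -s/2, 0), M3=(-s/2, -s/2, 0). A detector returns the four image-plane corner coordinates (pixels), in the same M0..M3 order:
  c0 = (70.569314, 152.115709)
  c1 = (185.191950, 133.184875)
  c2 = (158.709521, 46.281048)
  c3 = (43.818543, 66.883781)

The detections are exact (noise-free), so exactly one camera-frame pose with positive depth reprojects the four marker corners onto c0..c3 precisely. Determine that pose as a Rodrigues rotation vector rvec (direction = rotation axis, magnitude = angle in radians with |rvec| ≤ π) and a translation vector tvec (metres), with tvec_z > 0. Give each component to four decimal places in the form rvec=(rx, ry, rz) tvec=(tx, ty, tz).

rvec=(0.0506, 0.1046, -0.2056) tvec=(-0.4154, -0.3232, 1.3776)

Intrinsics K: fx=740.3, fy=529.2, cx=337.3, cy=224.0
Marker side s = 0.227 m; corners in marker frame (Z=0):
  M0 = (-0.1135, +0.1135, 0)
  M1 = (+0.1135, +0.1135, 0)
  M2 = (+0.1135, -0.1135, 0)
  M3 = (-0.1135, -0.1135, 0)
Detected image corners:
  c0 = (70.569314, 152.115709) px
  c1 = (185.191950, 133.184875) px
  c2 = (158.709521, 46.281048) px
  c3 = (43.818543, 66.883781) px
Planar DLT: solve 8×8 A·h = b for H (H[2,2]=1):
  H  [+496.48343 +120.53860 +114.10108]
  H  [-94.93609 +381.97208 +99.84478]
  H  [-0.07900 +0.02862 +1.00000]
B = K⁻¹H; ‖b₁‖=0.725874, ‖b₂‖=0.725874; λ = 2/(‖b₁‖+‖b₂‖) = 1.377649, sign → tz>0 ⇒ λ=+1.377649
r₁ = λ·B[:,0] = (+0.97351,-0.20108,-0.10883); r₂ = λ·B[:,1] = (+0.20635,+0.97768,+0.03943)
r₃ = r₁×r₂ = (+0.09848,-0.06085,+0.99328); SVD([r₁ r₂ r₃]) → R = UVᵀ:
  R  [+0.97351 +0.20635 +0.09848]
  R  [-0.20108 +0.97768 -0.06085]
  R  [-0.10883 +0.03943 +0.99328]
t = (-0.41536, -0.32321, +1.37765) m
tr R = 2.944472; θ = arccos((tr R − 1)/2) = 0.236192 rad = 13.533°
axis k = ((R−Rᵀ)₃₂, (R−Rᵀ)₁₃, (R−Rᵀ)₂₁) / (2 sinθ) = (+0.214275, +0.442968, -0.870555)
rvec = θ·k = (+0.050610, +0.104626, -0.205618)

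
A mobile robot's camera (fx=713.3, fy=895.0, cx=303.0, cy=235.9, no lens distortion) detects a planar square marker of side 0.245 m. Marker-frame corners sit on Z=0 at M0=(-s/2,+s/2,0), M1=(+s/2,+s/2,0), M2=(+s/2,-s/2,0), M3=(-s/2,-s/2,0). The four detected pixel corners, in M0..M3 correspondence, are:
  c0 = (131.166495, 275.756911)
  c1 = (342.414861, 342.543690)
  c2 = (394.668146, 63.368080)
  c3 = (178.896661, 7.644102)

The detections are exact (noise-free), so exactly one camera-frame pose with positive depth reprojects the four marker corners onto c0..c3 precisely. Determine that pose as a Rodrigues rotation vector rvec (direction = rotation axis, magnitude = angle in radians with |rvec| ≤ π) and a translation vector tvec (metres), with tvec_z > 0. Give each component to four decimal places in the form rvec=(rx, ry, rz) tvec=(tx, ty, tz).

rvec=(0.0197, 0.1410, 0.2298) tvec=(-0.0479, -0.0555, 0.7825)

Intrinsics K: fx=713.3, fy=895.0, cx=303.0, cy=235.9
Marker side s = 0.245 m; corners in marker frame (Z=0):
  M0 = (-0.1225, +0.1225, 0)
  M1 = (+0.1225, +0.1225, 0)
  M2 = (+0.1225, -0.1225, 0)
  M3 = (-0.1225, -0.1225, 0)
Detected image corners:
  c0 = (131.166495, 275.756911) px
  c1 = (342.414861, 342.543690) px
  c2 = (394.668146, 63.368080) px
  c3 = (178.896661, 7.644102) px
Planar DLT: solve 8×8 A·h = b for H (H[2,2]=1):
  H  [+825.55666 -191.95170 +259.35640]
  H  [+219.95837 +1124.26286 +172.43269]
  H  [-0.17518 +0.04545 +1.00000]
B = K⁻¹H; ‖b₁‖=1.277979, ‖b₂‖=1.277979; λ = 2/(‖b₁‖+‖b₂‖) = 0.782485, sign → tz>0 ⇒ λ=+0.782485
r₁ = λ·B[:,0] = (+0.96386,+0.22844,-0.13708); r₂ = λ·B[:,1] = (-0.22568,+0.97355,+0.03556)
r₃ = r₁×r₂ = (+0.14158,-0.00334,+0.98992); SVD([r₁ r₂ r₃]) → R = UVᵀ:
  R  [+0.96386 -0.22568 +0.14158]
  R  [+0.22844 +0.97355 -0.00334]
  R  [-0.13708 +0.03556 +0.98992]
t = (-0.04788, -0.05549, +0.78249) m
tr R = 2.927334; θ = arccos((tr R − 1)/2) = 0.270389 rad = 15.492°
axis k = ((R−Rᵀ)₃₂, (R−Rᵀ)₁₃, (R−Rᵀ)₂₁) / (2 sinθ) = (+0.072829, +0.521623, +0.850062)
rvec = θ·k = (+0.019692, +0.141041, +0.229847)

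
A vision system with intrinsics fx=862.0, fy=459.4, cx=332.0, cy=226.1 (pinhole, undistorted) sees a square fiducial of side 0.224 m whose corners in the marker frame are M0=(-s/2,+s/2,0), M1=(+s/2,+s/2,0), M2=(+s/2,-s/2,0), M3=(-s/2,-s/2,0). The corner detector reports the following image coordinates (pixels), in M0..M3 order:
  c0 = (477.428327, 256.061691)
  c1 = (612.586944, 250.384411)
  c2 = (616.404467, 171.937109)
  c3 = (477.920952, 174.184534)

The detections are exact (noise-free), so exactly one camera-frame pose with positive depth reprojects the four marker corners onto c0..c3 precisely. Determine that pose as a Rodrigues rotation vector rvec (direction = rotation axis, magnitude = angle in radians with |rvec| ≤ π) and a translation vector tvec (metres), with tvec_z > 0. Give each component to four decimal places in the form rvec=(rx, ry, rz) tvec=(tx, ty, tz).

Intrinsics K: fx=862.0, fy=459.4, cx=332.0, cy=226.1
Marker side s = 0.224 m; corners in marker frame (Z=0):
  M0 = (-0.1120, +0.1120, 0)
  M1 = (+0.1120, +0.1120, 0)
  M2 = (+0.1120, -0.1120, 0)
  M3 = (-0.1120, -0.1120, 0)
Detected image corners:
  c0 = (477.428327, 256.061691) px
  c1 = (612.586944, 250.384411) px
  c2 = (616.404467, 171.937109) px
  c3 = (477.920952, 174.184534) px
Planar DLT: solve 8×8 A·h = b for H (H[2,2]=1):
  H  [+718.03565 +51.14927 +547.57749]
  H  [+24.10323 +381.48147 +213.59923]
  H  [+0.19653 +0.11158 +1.00000]
B = K⁻¹H; ‖b₁‖=0.783631, ‖b₂‖=0.783631; λ = 2/(‖b₁‖+‖b₂‖) = 1.276110, sign → tz>0 ⇒ λ=+1.276110
r₁ = λ·B[:,0] = (+0.96639,-0.05648,+0.25079); r₂ = λ·B[:,1] = (+0.02088,+0.98959,+0.14239)
r₃ = r₁×r₂ = (-0.25622,-0.13237,+0.95751); SVD([r₁ r₂ r₃]) → R = UVᵀ:
  R  [+0.96639 +0.02088 -0.25622]
  R  [-0.05648 +0.98959 -0.13237]
  R  [+0.25079 +0.14239 +0.95751]
t = (+0.31914, -0.03472, +1.27611) m
tr R = 2.913495; θ = arccos((tr R − 1)/2) = 0.295188 rad = 16.913°
axis k = ((R−Rᵀ)₃₂, (R−Rᵀ)₁₃, (R−Rᵀ)₂₁) / (2 sinθ) = (+0.472229, -0.871392, -0.132950)
rvec = θ·k = (+0.139396, -0.257224, -0.039245)

rvec=(0.1394, -0.2572, -0.0392) tvec=(0.3191, -0.0347, 1.2761)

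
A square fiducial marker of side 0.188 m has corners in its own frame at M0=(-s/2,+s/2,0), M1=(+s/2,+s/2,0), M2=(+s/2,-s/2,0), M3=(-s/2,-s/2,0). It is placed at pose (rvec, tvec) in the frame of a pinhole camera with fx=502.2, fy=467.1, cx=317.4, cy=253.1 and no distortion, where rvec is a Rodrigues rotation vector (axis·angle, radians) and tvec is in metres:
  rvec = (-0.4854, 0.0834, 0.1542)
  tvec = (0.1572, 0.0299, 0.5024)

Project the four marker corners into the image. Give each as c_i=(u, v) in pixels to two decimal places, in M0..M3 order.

c0=(369.61, 352.40) c1=(579.54, 382.24) c2=(566.86, 217.99) c3=(389.91, 199.22)

Intrinsics K: fx=502.2, fy=467.1, cx=317.4, cy=253.1
Marker side s = 0.188 m; corners in marker frame (Z=0):
  M0 = (-0.0940, +0.0940, 0)
  M1 = (+0.0940, +0.0940, 0)
  M2 = (+0.0940, -0.0940, 0)
  M3 = (-0.0940, -0.0940, 0)
rvec = (-0.4854, 0.0834, 0.1542), |rvec| = θ = 0.51609 rad = 29.570°
Rodrigues: sinθ=0.49348, 1−cosθ=0.13024; R = I + sinθ·[k]× + (1−cosθ)·[k]×²:
    [+0.98497 -0.16724 +0.04315]
    [+0.12765 +0.87316 +0.47043]
    [-0.11635 -0.45785 +0.88138]
t = (0.1572, 0.0299, 0.5024) m
M0: Pc = R·M0+t = (+0.04889, +0.09998, +0.47030); u = 502.2·(+0.04889)/0.47030 + 317.4 = 369.6084, v = 467.1·(+0.09998)/0.47030 + 253.1 = 352.3977
M1: Pc = R·M1+t = (+0.23407, +0.12398, +0.44843); u = 502.2·(+0.23407)/0.44843 + 317.4 = 579.5355, v = 467.1·(+0.12398)/0.44843 + 253.1 = 382.2388
M2: Pc = R·M2+t = (+0.26551, -0.04018, +0.53450); u = 502.2·(+0.26551)/0.53450 + 317.4 = 566.8628, v = 467.1·(-0.04018)/0.53450 + 253.1 = 217.9887
M3: Pc = R·M3+t = (+0.08033, -0.06418, +0.55637); u = 502.2·(+0.08033)/0.55637 + 317.4 = 389.9113, v = 467.1·(-0.06418)/0.55637 + 253.1 = 199.2216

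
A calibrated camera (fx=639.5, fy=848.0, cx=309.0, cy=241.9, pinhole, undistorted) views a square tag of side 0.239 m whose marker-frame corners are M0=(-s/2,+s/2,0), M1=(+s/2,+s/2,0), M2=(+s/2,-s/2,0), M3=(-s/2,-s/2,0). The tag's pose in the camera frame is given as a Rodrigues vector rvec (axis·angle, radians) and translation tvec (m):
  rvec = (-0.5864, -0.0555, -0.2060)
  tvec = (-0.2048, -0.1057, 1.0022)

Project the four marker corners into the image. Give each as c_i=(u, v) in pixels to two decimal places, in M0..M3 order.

c0=(103.64, 253.49) c1=(266.61, 215.39) c2=(242.19, 66.06) c3=(98.70, 95.71)

Intrinsics K: fx=639.5, fy=848.0, cx=309.0, cy=241.9
Marker side s = 0.239 m; corners in marker frame (Z=0):
  M0 = (-0.1195, +0.1195, 0)
  M1 = (+0.1195, +0.1195, 0)
  M2 = (+0.1195, -0.1195, 0)
  M3 = (-0.1195, -0.1195, 0)
rvec = (-0.5864, -0.0555, -0.2060), |rvec| = θ = 0.62400 rad = 35.753°
Rodrigues: sinθ=0.58429, 1−cosθ=0.18845; R = I + sinθ·[k]× + (1−cosθ)·[k]×²:
    [+0.97797 +0.20864 +0.00650]
    [-0.17714 +0.81304 +0.55461]
    [+0.11043 -0.54355 +0.83208]
t = (-0.2048, -0.1057, 1.0022) m
M0: Pc = R·M0+t = (-0.29673, +0.01263, +0.92405); u = 639.5·(-0.29673)/0.92405 + 309.0 = 103.6409, v = 848.0·(+0.01263)/0.92405 + 241.9 = 253.4867
M1: Pc = R·M1+t = (-0.06300, -0.02971, +0.95044); u = 639.5·(-0.06300)/0.95044 + 309.0 = 266.6109, v = 848.0·(-0.02971)/0.95044 + 241.9 = 215.3922
M2: Pc = R·M2+t = (-0.11287, -0.22403, +1.08035); u = 639.5·(-0.11287)/1.08035 + 309.0 = 242.1909, v = 848.0·(-0.22403)/1.08035 + 241.9 = 66.0553
M3: Pc = R·M3+t = (-0.34660, -0.18169, +1.05396); u = 639.5·(-0.34660)/1.05396 + 309.0 = 98.6966, v = 848.0·(-0.18169)/1.05396 + 241.9 = 95.7147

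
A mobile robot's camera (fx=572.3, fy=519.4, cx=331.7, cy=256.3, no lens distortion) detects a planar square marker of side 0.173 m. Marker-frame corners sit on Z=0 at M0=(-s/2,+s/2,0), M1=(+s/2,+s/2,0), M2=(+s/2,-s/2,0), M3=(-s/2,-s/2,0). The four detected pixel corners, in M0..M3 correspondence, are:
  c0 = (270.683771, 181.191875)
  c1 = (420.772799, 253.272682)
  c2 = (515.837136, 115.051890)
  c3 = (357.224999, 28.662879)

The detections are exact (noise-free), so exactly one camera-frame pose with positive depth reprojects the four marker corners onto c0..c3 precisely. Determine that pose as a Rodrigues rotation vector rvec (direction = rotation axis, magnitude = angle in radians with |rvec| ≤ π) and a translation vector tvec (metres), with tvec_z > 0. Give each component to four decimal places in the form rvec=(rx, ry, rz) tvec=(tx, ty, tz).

rvec=(0.3145, -0.0955, 0.4928) tvec=(0.0574, -0.1145, 0.5526)

Intrinsics K: fx=572.3, fy=519.4, cx=331.7, cy=256.3
Marker side s = 0.173 m; corners in marker frame (Z=0):
  M0 = (-0.0865, +0.0865, 0)
  M1 = (+0.0865, +0.0865, 0)
  M2 = (+0.0865, -0.0865, 0)
  M3 = (-0.0865, -0.0865, 0)
Detected image corners:
  c0 = (270.683771, 181.191875) px
  c1 = (420.772799, 253.272682) px
  c2 = (515.837136, 115.051890) px
  c3 = (357.224999, 28.662879) px
Planar DLT: solve 8×8 A·h = b for H (H[2,2]=1):
  H  [+1008.11575 -331.85305 +391.18165]
  H  [+499.46162 +910.81446 +148.68272]
  H  [+0.29906 +0.49512 +1.00000]
B = K⁻¹H; ‖b₁‖=1.809538, ‖b₂‖=1.809538; λ = 2/(‖b₁‖+‖b₂‖) = 0.552627, sign → tz>0 ⇒ λ=+0.552627
r₁ = λ·B[:,0] = (+0.87767,+0.44986,+0.16527); r₂ = λ·B[:,1] = (-0.47903,+0.83406,+0.27362)
r₃ = r₁×r₂ = (-0.01475,-0.31931,+0.94753); SVD([r₁ r₂ r₃]) → R = UVᵀ:
  R  [+0.87767 -0.47903 -0.01475]
  R  [+0.44986 +0.83406 -0.31931]
  R  [+0.16527 +0.27362 +0.94753]
t = (+0.05744, -0.11450, +0.55263) m
tr R = 2.659272; θ = arccos((tr R − 1)/2) = 0.592341 rad = 33.939°
axis k = ((R−Rᵀ)₃₂, (R−Rᵀ)₁₃, (R−Rᵀ)₂₁) / (2 sinθ) = (+0.531010, -0.161223, +0.831887)
rvec = θ·k = (+0.314539, -0.095499, +0.492760)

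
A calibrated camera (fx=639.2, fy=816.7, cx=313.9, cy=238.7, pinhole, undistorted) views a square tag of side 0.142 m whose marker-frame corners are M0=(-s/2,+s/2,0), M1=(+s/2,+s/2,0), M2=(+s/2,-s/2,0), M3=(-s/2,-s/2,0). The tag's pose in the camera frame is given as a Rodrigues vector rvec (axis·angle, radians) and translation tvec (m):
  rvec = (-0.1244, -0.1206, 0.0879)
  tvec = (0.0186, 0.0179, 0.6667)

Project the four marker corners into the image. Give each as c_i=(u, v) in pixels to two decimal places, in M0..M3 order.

c0=(257.52, 341.00) c1=(393.74, 355.02) c2=(402.20, 184.32) c3=(269.92, 166.52)

Intrinsics K: fx=639.2, fy=816.7, cx=313.9, cy=238.7
Marker side s = 0.142 m; corners in marker frame (Z=0):
  M0 = (-0.0710, +0.0710, 0)
  M1 = (+0.0710, +0.0710, 0)
  M2 = (+0.0710, -0.0710, 0)
  M3 = (-0.0710, -0.0710, 0)
rvec = (-0.1244, -0.1206, 0.0879), |rvec| = θ = 0.19428 rad = 11.132°
Rodrigues: sinθ=0.19306, 1−cosθ=0.01881; R = I + sinθ·[k]× + (1−cosθ)·[k]×²:
    [+0.98890 -0.07987 -0.12529]
    [+0.09483 +0.98844 +0.11834]
    [+0.11439 -0.12890 +0.98504]
t = (0.0186, 0.0179, 0.6667) m
M0: Pc = R·M0+t = (-0.05728, +0.08135, +0.64943); u = 639.2·(-0.05728)/0.64943 + 313.9 = 257.5193, v = 816.7·(+0.08135)/0.64943 + 238.7 = 340.9988
M1: Pc = R·M1+t = (+0.08314, +0.09481, +0.66567); u = 639.2·(+0.08314)/0.66567 + 313.9 = 393.7350, v = 816.7·(+0.09481)/0.66567 + 238.7 = 355.0228
M2: Pc = R·M2+t = (+0.09448, -0.04555, +0.68397); u = 639.2·(+0.09448)/0.68397 + 313.9 = 402.1977, v = 816.7·(-0.04555)/0.68397 + 238.7 = 184.3154
M3: Pc = R·M3+t = (-0.04594, -0.05901, +0.66773); u = 639.2·(-0.04594)/0.66773 + 313.9 = 269.9219, v = 816.7·(-0.05901)/0.66773 + 238.7 = 166.5230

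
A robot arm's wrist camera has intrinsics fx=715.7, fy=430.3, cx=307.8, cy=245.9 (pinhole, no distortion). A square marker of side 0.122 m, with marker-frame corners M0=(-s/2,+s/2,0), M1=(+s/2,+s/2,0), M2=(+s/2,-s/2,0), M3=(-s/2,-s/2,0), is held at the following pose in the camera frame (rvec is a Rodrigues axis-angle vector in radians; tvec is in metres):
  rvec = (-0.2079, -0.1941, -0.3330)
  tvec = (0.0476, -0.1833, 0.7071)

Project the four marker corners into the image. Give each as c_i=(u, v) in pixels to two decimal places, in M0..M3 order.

Intrinsics K: fx=715.7, fy=430.3, cx=307.8, cy=245.9
Marker side s = 0.122 m; corners in marker frame (Z=0):
  M0 = (-0.0610, +0.0610, 0)
  M1 = (+0.0610, +0.0610, 0)
  M2 = (+0.0610, -0.0610, 0)
  M3 = (-0.0610, -0.0610, 0)
rvec = (-0.2079, -0.1941, -0.3330), |rvec| = θ = 0.43793 rad = 25.092°
Rodrigues: sinθ=0.42407, 1−cosθ=0.09437; R = I + sinθ·[k]× + (1−cosθ)·[k]×²:
    [+0.92690 +0.34231 -0.15389]
    [-0.30260 +0.92417 +0.23312]
    [+0.22202 -0.16951 +0.96019]
t = (0.0476, -0.1833, 0.7071) m
M0: Pc = R·M0+t = (+0.01194, -0.10847, +0.68322); u = 715.7·(+0.01194)/0.68322 + 307.8 = 320.3081, v = 430.3·(-0.10847)/0.68322 + 245.9 = 177.5858
M1: Pc = R·M1+t = (+0.12502, -0.14538, +0.71030); u = 715.7·(+0.12502)/0.71030 + 307.8 = 433.7719, v = 430.3·(-0.14538)/0.71030 + 245.9 = 157.8264
M2: Pc = R·M2+t = (+0.08326, -0.25813, +0.73098); u = 715.7·(+0.08326)/0.73098 + 307.8 = 389.3188, v = 430.3·(-0.25813)/0.73098 + 245.9 = 93.9478
M3: Pc = R·M3+t = (-0.02982, -0.22122, +0.70390); u = 715.7·(-0.02982)/0.70390 + 307.8 = 277.4780, v = 430.3·(-0.22122)/0.70390 + 245.9 = 110.6685

c0=(320.31, 177.59) c1=(433.77, 157.83) c2=(389.32, 93.95) c3=(277.48, 110.67)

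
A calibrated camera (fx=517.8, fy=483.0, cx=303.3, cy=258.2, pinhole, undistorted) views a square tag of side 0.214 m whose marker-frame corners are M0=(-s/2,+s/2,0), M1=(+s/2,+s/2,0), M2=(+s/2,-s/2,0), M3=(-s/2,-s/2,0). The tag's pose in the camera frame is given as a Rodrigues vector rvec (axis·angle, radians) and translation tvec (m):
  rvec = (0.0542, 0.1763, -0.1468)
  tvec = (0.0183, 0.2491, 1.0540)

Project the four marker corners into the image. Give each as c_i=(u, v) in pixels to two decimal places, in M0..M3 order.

Intrinsics K: fx=517.8, fy=483.0, cx=303.3, cy=258.2
Marker side s = 0.214 m; corners in marker frame (Z=0):
  M0 = (-0.1070, +0.1070, 0)
  M1 = (+0.1070, +0.1070, 0)
  M2 = (+0.1070, -0.1070, 0)
  M3 = (-0.1070, -0.1070, 0)
rvec = (0.0542, 0.1763, -0.1468), |rvec| = θ = 0.23573 rad = 13.506°
Rodrigues: sinθ=0.23355, 1−cosθ=0.02766; R = I + sinθ·[k]× + (1−cosθ)·[k]×²:
    [+0.97381 +0.15020 +0.17071]
    [-0.14069 +0.98781 -0.06658]
    [-0.17863 +0.04082 +0.98307]
t = (0.0183, 0.2491, 1.0540) m
M0: Pc = R·M0+t = (-0.06983, +0.36985, +1.07748); u = 517.8·(-0.06983)/1.07748 + 303.3 = 269.7441, v = 483.0·(+0.36985)/1.07748 + 258.2 = 423.9916
M1: Pc = R·M1+t = (+0.13857, +0.33974, +1.03925); u = 517.8·(+0.13857)/1.03925 + 303.3 = 372.3407, v = 483.0·(+0.33974)/1.03925 + 258.2 = 416.0974
M2: Pc = R·M2+t = (+0.10643, +0.12835, +1.03052); u = 517.8·(+0.10643)/1.03052 + 303.3 = 356.7753, v = 483.0·(+0.12835)/1.03052 + 258.2 = 318.3573
M3: Pc = R·M3+t = (-0.10197, +0.15846, +1.06875); u = 517.8·(-0.10197)/1.06875 + 303.3 = 253.8969, v = 483.0·(+0.15846)/1.06875 + 258.2 = 329.8120

c0=(269.74, 423.99) c1=(372.34, 416.10) c2=(356.78, 318.36) c3=(253.90, 329.81)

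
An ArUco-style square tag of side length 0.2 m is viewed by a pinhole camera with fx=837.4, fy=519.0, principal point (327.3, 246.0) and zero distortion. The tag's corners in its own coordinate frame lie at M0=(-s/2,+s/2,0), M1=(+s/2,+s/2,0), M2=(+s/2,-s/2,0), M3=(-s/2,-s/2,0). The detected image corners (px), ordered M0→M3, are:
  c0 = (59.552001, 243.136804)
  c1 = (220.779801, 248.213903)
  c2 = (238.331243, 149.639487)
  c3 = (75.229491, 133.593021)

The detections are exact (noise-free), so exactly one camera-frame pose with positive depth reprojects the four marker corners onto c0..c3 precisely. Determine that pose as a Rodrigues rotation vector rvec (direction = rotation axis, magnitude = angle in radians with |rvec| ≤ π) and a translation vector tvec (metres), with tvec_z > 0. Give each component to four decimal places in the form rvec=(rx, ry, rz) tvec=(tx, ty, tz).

Intrinsics K: fx=837.4, fy=519.0, cx=327.3, cy=246.0
Marker side s = 0.2 m; corners in marker frame (Z=0):
  M0 = (-0.1000, +0.1000, 0)
  M1 = (+0.1000, +0.1000, 0)
  M2 = (+0.1000, -0.1000, 0)
  M3 = (-0.1000, -0.1000, 0)
Detected image corners:
  c0 = (59.552001, 243.136804) px
  c1 = (220.779801, 248.213903) px
  c2 = (238.331243, 149.639487) px
  c3 = (75.229491, 133.593021) px
Planar DLT: solve 8×8 A·h = b for H (H[2,2]=1):
  H  [+887.36121 -66.88845 +152.56383]
  H  [+152.39679 +540.30387 +194.49382]
  H  [+0.51585 +0.11063 +1.00000]
B = K⁻¹H; ‖b₁‖=1.002371, ‖b₂‖=1.002371; λ = 2/(‖b₁‖+‖b₂‖) = 0.997635, sign → tz>0 ⇒ λ=+0.997635
r₁ = λ·B[:,0] = (+0.85601,+0.04901,+0.51463); r₂ = λ·B[:,1] = (-0.12283,+0.98627,+0.11037)
r₃ = r₁×r₂ = (-0.50215,-0.15769,+0.85028); SVD([r₁ r₂ r₃]) → R = UVᵀ:
  R  [+0.85601 -0.12283 -0.50215]
  R  [+0.04901 +0.98627 -0.15769]
  R  [+0.51463 +0.11037 +0.85028]
t = (-0.20817, -0.09901, +0.99763) m
tr R = 2.692568; θ = arccos((tr R − 1)/2) = 0.561826 rad = 32.190°
axis k = ((R−Rᵀ)₃₂, (R−Rᵀ)₁₃, (R−Rᵀ)₂₁) / (2 sinθ) = (+0.251584, -0.954303, +0.161281)
rvec = θ·k = (+0.141346, -0.536152, +0.090612)

rvec=(0.1413, -0.5362, 0.0906) tvec=(-0.2082, -0.0990, 0.9976)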